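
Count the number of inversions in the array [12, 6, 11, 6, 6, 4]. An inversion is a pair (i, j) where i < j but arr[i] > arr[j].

Finding inversions in [12, 6, 11, 6, 6, 4]:

(0, 1): arr[0]=12 > arr[1]=6
(0, 2): arr[0]=12 > arr[2]=11
(0, 3): arr[0]=12 > arr[3]=6
(0, 4): arr[0]=12 > arr[4]=6
(0, 5): arr[0]=12 > arr[5]=4
(1, 5): arr[1]=6 > arr[5]=4
(2, 3): arr[2]=11 > arr[3]=6
(2, 4): arr[2]=11 > arr[4]=6
(2, 5): arr[2]=11 > arr[5]=4
(3, 5): arr[3]=6 > arr[5]=4
(4, 5): arr[4]=6 > arr[5]=4

Total inversions: 11

The array has 11 inversion(s): (0,1), (0,2), (0,3), (0,4), (0,5), (1,5), (2,3), (2,4), (2,5), (3,5), (4,5). Each pair (i,j) satisfies i < j and arr[i] > arr[j].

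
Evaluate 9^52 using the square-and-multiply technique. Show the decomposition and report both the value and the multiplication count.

Computing 9^52 by squaring (build up from 9^1; each line after the first costs one multiplication):

9^1 = 9
9^2 = (9^1)^2 = 9^2 = 81
9^3 = 9 * 9^2 = 9 * 81 = 729
9^6 = (9^3)^2 = 729^2 = 531441
9^12 = (9^6)^2 = 531441^2 = 282429536481
9^13 = 9 * 9^12 = 9 * 282429536481 = 2541865828329
9^26 = (9^13)^2 = 2541865828329^2 = 6461081889226673298932241
9^52 = (9^26)^2 = 6461081889226673298932241^2 = 41745579179292917813953351511015323088870709282081

Result: 41745579179292917813953351511015323088870709282081
Multiplications needed: 7 (7 lines after 9^1)

9^52 = 41745579179292917813953351511015323088870709282081. Using exponentiation by squaring, this requires 7 multiplications. The key idea: if the exponent is even, square the half-power; if odd, multiply by the base once.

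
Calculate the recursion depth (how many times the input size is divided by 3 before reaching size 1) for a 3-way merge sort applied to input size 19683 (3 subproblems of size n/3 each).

For divide and conquer with division factor 3:

Problem sizes at each level:
Level 0: 19683
Level 1: 6561
Level 2: 2187
Level 3: 729
Level 4: 243
Level 5: 81
Level 6: 27
Level 7: 9
Level 8: 3
Level 9: 1

The root is level 0 and the size-1 base case is level 9 (the tree spans levels 0 through 9, i.e. 10 levels counting the root), so the depth is the number of divisions: log_3(19683) = 9

The recursion tree depth is log_3(19683) = 9. At each level, the problem size is divided by 3, so it takes 9 divisions to reduce to a base case of size 1. The algorithm makes 3 recursive calls at each level.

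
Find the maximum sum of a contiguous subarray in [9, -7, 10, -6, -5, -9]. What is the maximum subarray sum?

Using Kadane's algorithm on [9, -7, 10, -6, -5, -9]:

Scanning through the array:
Position 1 (value -7): max_ending_here = 2, max_so_far = 9
Position 2 (value 10): max_ending_here = 12, max_so_far = 12
Position 3 (value -6): max_ending_here = 6, max_so_far = 12
Position 4 (value -5): max_ending_here = 1, max_so_far = 12
Position 5 (value -9): max_ending_here = -8, max_so_far = 12

Maximum subarray: [9, -7, 10]
Maximum sum: 12

The maximum subarray is [9, -7, 10] with sum 12. This subarray runs from index 0 to index 2.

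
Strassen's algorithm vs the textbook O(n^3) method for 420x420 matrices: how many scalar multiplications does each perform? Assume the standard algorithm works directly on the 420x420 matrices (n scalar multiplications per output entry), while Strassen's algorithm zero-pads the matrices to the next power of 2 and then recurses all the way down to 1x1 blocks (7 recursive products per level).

Matrix multiplication for 420x420 matrices:

Strassen's algorithm requires power-of-2 dimensions. Pad 420x420 to 512x512 (next power of 2).

Standard algorithm: 420^3 = 74088000 multiplications
Strassen's algorithm: 7^(log2(512)) = 7^9 = 40353607 multiplications
Savings: 74088000 - 40353607 = 33734393 multiplications

Standard: 74088000 multiplications (420^3). Strassen: 40353607 multiplications (7^9, after padding to 512x512). Strassen reduces 8 recursive multiplications to 7 at each level.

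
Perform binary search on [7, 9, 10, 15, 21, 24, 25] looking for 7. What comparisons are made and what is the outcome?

Binary search for 7 in [7, 9, 10, 15, 21, 24, 25]:

lo=0, hi=6, mid=3, arr[mid]=15 -> 15 > 7, search left half
lo=0, hi=2, mid=1, arr[mid]=9 -> 9 > 7, search left half
lo=0, hi=0, mid=0, arr[mid]=7 -> Found target at index 0!

Binary search finds 7 at index 0 after 3 comparisons. The search repeatedly halves the search space by comparing with the middle element.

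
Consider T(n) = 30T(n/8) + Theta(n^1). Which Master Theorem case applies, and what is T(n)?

Master Theorem for T(n) = 30T(n/8) + O(n^1):

a = 30, b = 8, c = 1
log_b(a) = log_8(30) = 1.6356

Case 1: c = 1 < log_8(30) = 1.6356
T(n) = O(n^(log_8 30))

For T(n) = 30T(n/8) + O(n^1): log_8(30) = 1.6356. This is Case 1 of the Master Theorem (c < log_b(a), work dominated by leaves), giving O(n^(log_8 30)).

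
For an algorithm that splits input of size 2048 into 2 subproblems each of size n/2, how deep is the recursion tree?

For divide and conquer with division factor 2:

Problem sizes at each level:
Level 0: 2048
Level 1: 1024
Level 2: 512
Level 3: 256
Level 4: 128
Level 5: 64
Level 6: 32
Level 7: 16
Level 8: 8
Level 9: 4
Level 10: 2
Level 11: 1

The root is level 0 and the size-1 base case is level 11 (the tree spans levels 0 through 11, i.e. 12 levels counting the root), so the depth is the number of divisions: log_2(2048) = 11

The recursion tree depth is log_2(2048) = 11. At each level, the problem size is divided by 2, so it takes 11 divisions to reduce to a base case of size 1. The algorithm makes 2 recursive calls at each level.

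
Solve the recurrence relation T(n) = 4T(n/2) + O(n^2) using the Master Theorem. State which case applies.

Master Theorem for T(n) = 4T(n/2) + O(n^2):

a = 4, b = 2, c = 2
log_b(a) = log_2(4) = 2.0000

Case 2: c = 2 = log_2(4) = 2.0000
T(n) = O(n^2 log n) = O(n^2 log n)

For T(n) = 4T(n/2) + O(n^2): log_2(4) = 2.0000. This is Case 2 of the Master Theorem (c = log_b(a), equal work at all levels), giving O(n^2 log n).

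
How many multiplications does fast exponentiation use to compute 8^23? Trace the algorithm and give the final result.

Computing 8^23 by squaring (build up from 8^1; each line after the first costs one multiplication):

8^1 = 8
8^2 = (8^1)^2 = 8^2 = 64
8^4 = (8^2)^2 = 64^2 = 4096
8^5 = 8 * 8^4 = 8 * 4096 = 32768
8^10 = (8^5)^2 = 32768^2 = 1073741824
8^11 = 8 * 8^10 = 8 * 1073741824 = 8589934592
8^22 = (8^11)^2 = 8589934592^2 = 73786976294838206464
8^23 = 8 * 8^22 = 8 * 73786976294838206464 = 590295810358705651712

Result: 590295810358705651712
Multiplications needed: 7 (7 lines after 8^1)

8^23 = 590295810358705651712. Using exponentiation by squaring, this requires 7 multiplications. The key idea: if the exponent is even, square the half-power; if odd, multiply by the base once.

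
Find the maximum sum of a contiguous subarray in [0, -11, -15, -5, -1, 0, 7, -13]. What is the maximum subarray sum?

Using Kadane's algorithm on [0, -11, -15, -5, -1, 0, 7, -13]:

Scanning through the array:
Position 1 (value -11): max_ending_here = -11, max_so_far = 0
Position 2 (value -15): max_ending_here = -15, max_so_far = 0
Position 3 (value -5): max_ending_here = -5, max_so_far = 0
Position 4 (value -1): max_ending_here = -1, max_so_far = 0
Position 5 (value 0): max_ending_here = 0, max_so_far = 0
Position 6 (value 7): max_ending_here = 7, max_so_far = 7
Position 7 (value -13): max_ending_here = -6, max_so_far = 7

Maximum subarray: [0, 7]
Maximum sum: 7

The maximum subarray is [0, 7] with sum 7. This subarray runs from index 5 to index 6.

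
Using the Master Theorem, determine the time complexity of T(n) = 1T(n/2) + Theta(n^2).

Master Theorem for T(n) = 1T(n/2) + O(n^2):

a = 1, b = 2, c = 2
log_b(a) = log_2(1) = 0.0000

Case 3: c = 2 > log_2(1) = 0.0000
T(n) = O(n^2) = O(n^2)

For T(n) = 1T(n/2) + O(n^2): log_2(1) = 0.0000. This is Case 3 of the Master Theorem (c > log_b(a), work dominated by root), giving O(n^2).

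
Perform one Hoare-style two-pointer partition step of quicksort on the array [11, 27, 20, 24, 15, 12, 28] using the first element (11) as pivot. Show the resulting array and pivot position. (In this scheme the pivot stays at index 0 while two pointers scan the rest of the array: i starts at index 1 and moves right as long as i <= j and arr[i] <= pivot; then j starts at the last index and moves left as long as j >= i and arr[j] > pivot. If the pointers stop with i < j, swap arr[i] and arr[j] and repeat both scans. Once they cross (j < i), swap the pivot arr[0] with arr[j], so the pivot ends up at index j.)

Hoare-style two-pointer partition with pivot = 11:

Initial array: [11, 27, 20, 24, 15, 12, 28]

Pointers start at i = 1, j = 6.
i ends at 1, j ends at 0: the pointers have crossed (j < i), so scanning stops.

j = 0, so swapping arr[0] with arr[j] leaves the pivot at position 0: [11, 27, 20, 24, 15, 12, 28]
Pivot position: 0

After partitioning with pivot 11, the array becomes [11, 27, 20, 24, 15, 12, 28]. The pivot is placed at index 0. All elements to the left of the pivot are <= 11, and all elements to the right are > 11.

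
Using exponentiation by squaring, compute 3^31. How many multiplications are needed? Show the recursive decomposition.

Computing 3^31 by squaring (build up from 3^1; each line after the first costs one multiplication):

3^1 = 3
3^2 = (3^1)^2 = 3^2 = 9
3^3 = 3 * 3^2 = 3 * 9 = 27
3^6 = (3^3)^2 = 27^2 = 729
3^7 = 3 * 3^6 = 3 * 729 = 2187
3^14 = (3^7)^2 = 2187^2 = 4782969
3^15 = 3 * 3^14 = 3 * 4782969 = 14348907
3^30 = (3^15)^2 = 14348907^2 = 205891132094649
3^31 = 3 * 3^30 = 3 * 205891132094649 = 617673396283947

Result: 617673396283947
Multiplications needed: 8 (8 lines after 3^1)

3^31 = 617673396283947. Using exponentiation by squaring, this requires 8 multiplications. The key idea: if the exponent is even, square the half-power; if odd, multiply by the base once.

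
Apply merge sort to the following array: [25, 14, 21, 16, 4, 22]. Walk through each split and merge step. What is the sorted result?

Merge sort trace:

Split: [25, 14, 21, 16, 4, 22] -> [25, 14, 21] and [16, 4, 22]
  Split: [25, 14, 21] -> [25] and [14, 21]
    Split: [14, 21] -> [14] and [21]
    Merge: [14] + [21] -> [14, 21]
  Merge: [25] + [14, 21] -> [14, 21, 25]
  Split: [16, 4, 22] -> [16] and [4, 22]
    Split: [4, 22] -> [4] and [22]
    Merge: [4] + [22] -> [4, 22]
  Merge: [16] + [4, 22] -> [4, 16, 22]
Merge: [14, 21, 25] + [4, 16, 22] -> [4, 14, 16, 21, 22, 25]

Final sorted array: [4, 14, 16, 21, 22, 25]

The merge sort proceeds by recursively splitting the array and merging sorted halves.
After all merges, the sorted array is [4, 14, 16, 21, 22, 25].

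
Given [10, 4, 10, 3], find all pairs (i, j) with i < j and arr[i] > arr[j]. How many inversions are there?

Finding inversions in [10, 4, 10, 3]:

(0, 1): arr[0]=10 > arr[1]=4
(0, 3): arr[0]=10 > arr[3]=3
(1, 3): arr[1]=4 > arr[3]=3
(2, 3): arr[2]=10 > arr[3]=3

Total inversions: 4

The array has 4 inversion(s): (0,1), (0,3), (1,3), (2,3). Each pair (i,j) satisfies i < j and arr[i] > arr[j].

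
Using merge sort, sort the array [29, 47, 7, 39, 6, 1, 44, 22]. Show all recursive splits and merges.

Merge sort trace:

Split: [29, 47, 7, 39, 6, 1, 44, 22] -> [29, 47, 7, 39] and [6, 1, 44, 22]
  Split: [29, 47, 7, 39] -> [29, 47] and [7, 39]
    Split: [29, 47] -> [29] and [47]
    Merge: [29] + [47] -> [29, 47]
    Split: [7, 39] -> [7] and [39]
    Merge: [7] + [39] -> [7, 39]
  Merge: [29, 47] + [7, 39] -> [7, 29, 39, 47]
  Split: [6, 1, 44, 22] -> [6, 1] and [44, 22]
    Split: [6, 1] -> [6] and [1]
    Merge: [6] + [1] -> [1, 6]
    Split: [44, 22] -> [44] and [22]
    Merge: [44] + [22] -> [22, 44]
  Merge: [1, 6] + [22, 44] -> [1, 6, 22, 44]
Merge: [7, 29, 39, 47] + [1, 6, 22, 44] -> [1, 6, 7, 22, 29, 39, 44, 47]

Final sorted array: [1, 6, 7, 22, 29, 39, 44, 47]

The merge sort proceeds by recursively splitting the array and merging sorted halves.
After all merges, the sorted array is [1, 6, 7, 22, 29, 39, 44, 47].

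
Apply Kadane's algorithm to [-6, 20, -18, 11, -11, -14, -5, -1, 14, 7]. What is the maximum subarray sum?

Using Kadane's algorithm on [-6, 20, -18, 11, -11, -14, -5, -1, 14, 7]:

Scanning through the array:
Position 1 (value 20): max_ending_here = 20, max_so_far = 20
Position 2 (value -18): max_ending_here = 2, max_so_far = 20
Position 3 (value 11): max_ending_here = 13, max_so_far = 20
Position 4 (value -11): max_ending_here = 2, max_so_far = 20
Position 5 (value -14): max_ending_here = -12, max_so_far = 20
Position 6 (value -5): max_ending_here = -5, max_so_far = 20
Position 7 (value -1): max_ending_here = -1, max_so_far = 20
Position 8 (value 14): max_ending_here = 14, max_so_far = 20
Position 9 (value 7): max_ending_here = 21, max_so_far = 21

Maximum subarray: [14, 7]
Maximum sum: 21

The maximum subarray is [14, 7] with sum 21. This subarray runs from index 8 to index 9.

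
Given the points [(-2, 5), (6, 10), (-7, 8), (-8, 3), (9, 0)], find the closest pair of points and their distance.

Computing all pairwise distances among 5 points:

d((-2, 5), (6, 10)) = 9.434
d((-2, 5), (-7, 8)) = 5.831
d((-2, 5), (-8, 3)) = 6.3246
d((-2, 5), (9, 0)) = 12.083
d((6, 10), (-7, 8)) = 13.1529
d((6, 10), (-8, 3)) = 15.6525
d((6, 10), (9, 0)) = 10.4403
d((-7, 8), (-8, 3)) = 5.099 <-- minimum
d((-7, 8), (9, 0)) = 17.8885
d((-8, 3), (9, 0)) = 17.2627

Closest pair: (-7, 8) and (-8, 3) with distance 5.099

The closest pair is (-7, 8) and (-8, 3) with Euclidean distance 5.099. For 5 points, brute-force pairwise comparison is shown above. For large n, the divide-and-conquer algorithm (sort by x, recurse on halves, check the dividing strip) achieves O(n log n).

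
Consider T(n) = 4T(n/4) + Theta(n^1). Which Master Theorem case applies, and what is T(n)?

Master Theorem for T(n) = 4T(n/4) + O(n^1):

a = 4, b = 4, c = 1
log_b(a) = log_4(4) = 1.0000

Case 2: c = 1 = log_4(4) = 1.0000
T(n) = O(n^1 log n) = O(n log n)

For T(n) = 4T(n/4) + O(n^1): log_4(4) = 1.0000. This is Case 2 of the Master Theorem (c = log_b(a), equal work at all levels), giving O(n log n).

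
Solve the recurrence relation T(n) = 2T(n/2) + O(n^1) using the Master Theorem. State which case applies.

Master Theorem for T(n) = 2T(n/2) + O(n^1):

a = 2, b = 2, c = 1
log_b(a) = log_2(2) = 1.0000

Case 2: c = 1 = log_2(2) = 1.0000
T(n) = O(n^1 log n) = O(n log n)

For T(n) = 2T(n/2) + O(n^1): log_2(2) = 1.0000. This is Case 2 of the Master Theorem (c = log_b(a), equal work at all levels), giving O(n log n).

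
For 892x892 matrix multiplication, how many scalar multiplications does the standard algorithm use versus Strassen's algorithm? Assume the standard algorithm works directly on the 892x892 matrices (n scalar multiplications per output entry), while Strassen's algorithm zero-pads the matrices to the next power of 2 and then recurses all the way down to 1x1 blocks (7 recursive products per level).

Matrix multiplication for 892x892 matrices:

Strassen's algorithm requires power-of-2 dimensions. Pad 892x892 to 1024x1024 (next power of 2).

Standard algorithm: 892^3 = 709732288 multiplications
Strassen's algorithm: 7^(log2(1024)) = 7^10 = 282475249 multiplications
Savings: 709732288 - 282475249 = 427257039 multiplications

Standard: 709732288 multiplications (892^3). Strassen: 282475249 multiplications (7^10, after padding to 1024x1024). Strassen reduces 8 recursive multiplications to 7 at each level.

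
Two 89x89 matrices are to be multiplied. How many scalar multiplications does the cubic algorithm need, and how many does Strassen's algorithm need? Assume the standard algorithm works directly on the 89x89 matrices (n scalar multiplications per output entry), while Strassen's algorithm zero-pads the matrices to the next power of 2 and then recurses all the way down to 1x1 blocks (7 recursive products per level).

Matrix multiplication for 89x89 matrices:

Strassen's algorithm requires power-of-2 dimensions. Pad 89x89 to 128x128 (next power of 2).

Standard algorithm: 89^3 = 704969 multiplications
Strassen's algorithm: 7^(log2(128)) = 7^7 = 823543 multiplications
Difference: 704969 - 823543 = -118574 (Strassen uses MORE here due to padding overhead — for small or just-over-power-of-2 n, padding can outweigh the per-level savings)

Standard: 704969 multiplications (89^3). Strassen: 823543 multiplications (7^7, after padding to 128x128). Strassen reduces 8 recursive multiplications to 7 at each level.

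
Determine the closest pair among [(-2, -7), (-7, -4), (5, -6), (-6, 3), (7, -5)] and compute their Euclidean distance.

Computing all pairwise distances among 5 points:

d((-2, -7), (-7, -4)) = 5.831
d((-2, -7), (5, -6)) = 7.0711
d((-2, -7), (-6, 3)) = 10.7703
d((-2, -7), (7, -5)) = 9.2195
d((-7, -4), (5, -6)) = 12.1655
d((-7, -4), (-6, 3)) = 7.0711
d((-7, -4), (7, -5)) = 14.0357
d((5, -6), (-6, 3)) = 14.2127
d((5, -6), (7, -5)) = 2.2361 <-- minimum
d((-6, 3), (7, -5)) = 15.2643

Closest pair: (5, -6) and (7, -5) with distance 2.2361

The closest pair is (5, -6) and (7, -5) with Euclidean distance 2.2361. For 5 points, brute-force pairwise comparison is shown above. For large n, the divide-and-conquer algorithm (sort by x, recurse on halves, check the dividing strip) achieves O(n log n).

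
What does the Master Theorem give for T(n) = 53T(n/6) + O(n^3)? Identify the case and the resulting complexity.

Master Theorem for T(n) = 53T(n/6) + O(n^3):

a = 53, b = 6, c = 3
log_b(a) = log_6(53) = 2.2159

Case 3: c = 3 > log_6(53) = 2.2159
T(n) = O(n^3) = O(n^3)

For T(n) = 53T(n/6) + O(n^3): log_6(53) = 2.2159. This is Case 3 of the Master Theorem (c > log_b(a), work dominated by root), giving O(n^3).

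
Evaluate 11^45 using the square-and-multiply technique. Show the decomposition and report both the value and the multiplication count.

Computing 11^45 by squaring (build up from 11^1; each line after the first costs one multiplication):

11^1 = 11
11^2 = (11^1)^2 = 11^2 = 121
11^4 = (11^2)^2 = 121^2 = 14641
11^5 = 11 * 11^4 = 11 * 14641 = 161051
11^10 = (11^5)^2 = 161051^2 = 25937424601
11^11 = 11 * 11^10 = 11 * 25937424601 = 285311670611
11^22 = (11^11)^2 = 285311670611^2 = 81402749386839761113321
11^44 = (11^22)^2 = 81402749386839761113321^2 = 6626407607736641103900260617069258125403649041
11^45 = 11 * 11^44 = 11 * 6626407607736641103900260617069258125403649041 = 72890483685103052142902866787761839379440139451

Result: 72890483685103052142902866787761839379440139451
Multiplications needed: 8 (8 lines after 11^1)

11^45 = 72890483685103052142902866787761839379440139451. Using exponentiation by squaring, this requires 8 multiplications. The key idea: if the exponent is even, square the half-power; if odd, multiply by the base once.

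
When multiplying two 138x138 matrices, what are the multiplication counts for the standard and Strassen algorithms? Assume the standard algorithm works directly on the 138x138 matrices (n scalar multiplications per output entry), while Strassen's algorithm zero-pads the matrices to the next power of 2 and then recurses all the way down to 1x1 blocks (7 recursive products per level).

Matrix multiplication for 138x138 matrices:

Strassen's algorithm requires power-of-2 dimensions. Pad 138x138 to 256x256 (next power of 2).

Standard algorithm: 138^3 = 2628072 multiplications
Strassen's algorithm: 7^(log2(256)) = 7^8 = 5764801 multiplications
Difference: 2628072 - 5764801 = -3136729 (Strassen uses MORE here due to padding overhead — for small or just-over-power-of-2 n, padding can outweigh the per-level savings)

Standard: 2628072 multiplications (138^3). Strassen: 5764801 multiplications (7^8, after padding to 256x256). Strassen reduces 8 recursive multiplications to 7 at each level.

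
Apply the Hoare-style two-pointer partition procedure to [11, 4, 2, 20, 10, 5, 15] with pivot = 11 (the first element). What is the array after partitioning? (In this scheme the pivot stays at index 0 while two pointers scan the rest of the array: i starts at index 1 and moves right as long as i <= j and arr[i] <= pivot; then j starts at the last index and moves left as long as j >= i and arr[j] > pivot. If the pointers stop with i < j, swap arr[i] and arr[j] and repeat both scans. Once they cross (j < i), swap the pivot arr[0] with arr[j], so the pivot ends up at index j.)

Hoare-style two-pointer partition with pivot = 11:

Initial array: [11, 4, 2, 20, 10, 5, 15]

Pointers start at i = 1, j = 6.
i stops at index 3 (arr[3]=20 > 11), j stops at index 5 (arr[5]=5 <= 11): swap arr[3] and arr[5], array becomes [11, 4, 2, 5, 10, 20, 15]
i ends at 5, j ends at 4: the pointers have crossed (j < i), so scanning stops.

Swap pivot arr[0] with arr[4] to place pivot at position 4: [10, 4, 2, 5, 11, 20, 15]
Pivot position: 4

After partitioning with pivot 11, the array becomes [10, 4, 2, 5, 11, 20, 15]. The pivot is placed at index 4. All elements to the left of the pivot are <= 11, and all elements to the right are > 11.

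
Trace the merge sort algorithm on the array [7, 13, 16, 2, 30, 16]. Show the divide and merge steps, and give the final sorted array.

Merge sort trace:

Split: [7, 13, 16, 2, 30, 16] -> [7, 13, 16] and [2, 30, 16]
  Split: [7, 13, 16] -> [7] and [13, 16]
    Split: [13, 16] -> [13] and [16]
    Merge: [13] + [16] -> [13, 16]
  Merge: [7] + [13, 16] -> [7, 13, 16]
  Split: [2, 30, 16] -> [2] and [30, 16]
    Split: [30, 16] -> [30] and [16]
    Merge: [30] + [16] -> [16, 30]
  Merge: [2] + [16, 30] -> [2, 16, 30]
Merge: [7, 13, 16] + [2, 16, 30] -> [2, 7, 13, 16, 16, 30]

Final sorted array: [2, 7, 13, 16, 16, 30]

The merge sort proceeds by recursively splitting the array and merging sorted halves.
After all merges, the sorted array is [2, 7, 13, 16, 16, 30].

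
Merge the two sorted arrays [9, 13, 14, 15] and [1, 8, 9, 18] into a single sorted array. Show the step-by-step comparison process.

Merging process:

Compare 9 vs 1: take 1 from right. Merged: [1]
Compare 9 vs 8: take 8 from right. Merged: [1, 8]
Compare 9 vs 9: take 9 from left. Merged: [1, 8, 9]
Compare 13 vs 9: take 9 from right. Merged: [1, 8, 9, 9]
Compare 13 vs 18: take 13 from left. Merged: [1, 8, 9, 9, 13]
Compare 14 vs 18: take 14 from left. Merged: [1, 8, 9, 9, 13, 14]
Compare 15 vs 18: take 15 from left. Merged: [1, 8, 9, 9, 13, 14, 15]
Append remaining from right: [18]. Merged: [1, 8, 9, 9, 13, 14, 15, 18]

Final merged array: [1, 8, 9, 9, 13, 14, 15, 18]
Total comparisons: 7

The merged array is [1, 8, 9, 9, 13, 14, 15, 18], requiring 7 comparisons. The merge step runs in O(n) time where n is the total number of elements.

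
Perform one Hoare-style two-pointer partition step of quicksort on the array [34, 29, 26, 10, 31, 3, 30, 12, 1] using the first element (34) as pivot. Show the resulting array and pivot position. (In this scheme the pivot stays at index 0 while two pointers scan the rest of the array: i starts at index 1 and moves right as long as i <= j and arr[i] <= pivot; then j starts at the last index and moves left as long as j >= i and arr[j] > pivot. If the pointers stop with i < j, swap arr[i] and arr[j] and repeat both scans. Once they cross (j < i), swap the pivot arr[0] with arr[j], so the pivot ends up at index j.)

Hoare-style two-pointer partition with pivot = 34:

Initial array: [34, 29, 26, 10, 31, 3, 30, 12, 1]

Pointers start at i = 1, j = 8.
i ends at 9, j ends at 8: the pointers have crossed (j < i), so scanning stops.

Swap pivot arr[0] with arr[8] to place pivot at position 8: [1, 29, 26, 10, 31, 3, 30, 12, 34]
Pivot position: 8

After partitioning with pivot 34, the array becomes [1, 29, 26, 10, 31, 3, 30, 12, 34]. The pivot is placed at index 8. All elements to the left of the pivot are <= 34, and all elements to the right are > 34.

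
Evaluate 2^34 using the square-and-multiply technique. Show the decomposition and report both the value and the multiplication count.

Computing 2^34 by squaring (build up from 2^1; each line after the first costs one multiplication):

2^1 = 2
2^2 = (2^1)^2 = 2^2 = 4
2^4 = (2^2)^2 = 4^2 = 16
2^8 = (2^4)^2 = 16^2 = 256
2^16 = (2^8)^2 = 256^2 = 65536
2^17 = 2 * 2^16 = 2 * 65536 = 131072
2^34 = (2^17)^2 = 131072^2 = 17179869184

Result: 17179869184
Multiplications needed: 6 (6 lines after 2^1)

2^34 = 17179869184. Using exponentiation by squaring, this requires 6 multiplications. The key idea: if the exponent is even, square the half-power; if odd, multiply by the base once.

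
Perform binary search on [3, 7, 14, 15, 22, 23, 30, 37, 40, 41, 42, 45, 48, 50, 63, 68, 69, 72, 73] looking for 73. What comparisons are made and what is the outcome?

Binary search for 73 in [3, 7, 14, 15, 22, 23, 30, 37, 40, 41, 42, 45, 48, 50, 63, 68, 69, 72, 73]:

lo=0, hi=18, mid=9, arr[mid]=41 -> 41 < 73, search right half
lo=10, hi=18, mid=14, arr[mid]=63 -> 63 < 73, search right half
lo=15, hi=18, mid=16, arr[mid]=69 -> 69 < 73, search right half
lo=17, hi=18, mid=17, arr[mid]=72 -> 72 < 73, search right half
lo=18, hi=18, mid=18, arr[mid]=73 -> Found target at index 18!

Binary search finds 73 at index 18 after 5 comparisons. The search repeatedly halves the search space by comparing with the middle element.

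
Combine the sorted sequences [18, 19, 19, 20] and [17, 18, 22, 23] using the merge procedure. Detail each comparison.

Merging process:

Compare 18 vs 17: take 17 from right. Merged: [17]
Compare 18 vs 18: take 18 from left. Merged: [17, 18]
Compare 19 vs 18: take 18 from right. Merged: [17, 18, 18]
Compare 19 vs 22: take 19 from left. Merged: [17, 18, 18, 19]
Compare 19 vs 22: take 19 from left. Merged: [17, 18, 18, 19, 19]
Compare 20 vs 22: take 20 from left. Merged: [17, 18, 18, 19, 19, 20]
Append remaining from right: [22, 23]. Merged: [17, 18, 18, 19, 19, 20, 22, 23]

Final merged array: [17, 18, 18, 19, 19, 20, 22, 23]
Total comparisons: 6

The merged array is [17, 18, 18, 19, 19, 20, 22, 23], requiring 6 comparisons. The merge step runs in O(n) time where n is the total number of elements.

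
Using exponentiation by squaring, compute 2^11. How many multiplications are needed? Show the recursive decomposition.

Computing 2^11 by squaring (build up from 2^1; each line after the first costs one multiplication):

2^1 = 2
2^2 = (2^1)^2 = 2^2 = 4
2^4 = (2^2)^2 = 4^2 = 16
2^5 = 2 * 2^4 = 2 * 16 = 32
2^10 = (2^5)^2 = 32^2 = 1024
2^11 = 2 * 2^10 = 2 * 1024 = 2048

Result: 2048
Multiplications needed: 5 (5 lines after 2^1)

2^11 = 2048. Using exponentiation by squaring, this requires 5 multiplications. The key idea: if the exponent is even, square the half-power; if odd, multiply by the base once.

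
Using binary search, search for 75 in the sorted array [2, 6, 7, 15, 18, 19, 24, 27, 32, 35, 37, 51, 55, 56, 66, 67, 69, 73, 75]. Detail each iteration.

Binary search for 75 in [2, 6, 7, 15, 18, 19, 24, 27, 32, 35, 37, 51, 55, 56, 66, 67, 69, 73, 75]:

lo=0, hi=18, mid=9, arr[mid]=35 -> 35 < 75, search right half
lo=10, hi=18, mid=14, arr[mid]=66 -> 66 < 75, search right half
lo=15, hi=18, mid=16, arr[mid]=69 -> 69 < 75, search right half
lo=17, hi=18, mid=17, arr[mid]=73 -> 73 < 75, search right half
lo=18, hi=18, mid=18, arr[mid]=75 -> Found target at index 18!

Binary search finds 75 at index 18 after 5 comparisons. The search repeatedly halves the search space by comparing with the middle element.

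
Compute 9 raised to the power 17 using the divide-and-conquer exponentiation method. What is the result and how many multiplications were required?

Computing 9^17 by squaring (build up from 9^1; each line after the first costs one multiplication):

9^1 = 9
9^2 = (9^1)^2 = 9^2 = 81
9^4 = (9^2)^2 = 81^2 = 6561
9^8 = (9^4)^2 = 6561^2 = 43046721
9^16 = (9^8)^2 = 43046721^2 = 1853020188851841
9^17 = 9 * 9^16 = 9 * 1853020188851841 = 16677181699666569

Result: 16677181699666569
Multiplications needed: 5 (5 lines after 9^1)

9^17 = 16677181699666569. Using exponentiation by squaring, this requires 5 multiplications. The key idea: if the exponent is even, square the half-power; if odd, multiply by the base once.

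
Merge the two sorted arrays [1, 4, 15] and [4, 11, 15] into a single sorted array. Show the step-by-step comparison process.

Merging process:

Compare 1 vs 4: take 1 from left. Merged: [1]
Compare 4 vs 4: take 4 from left. Merged: [1, 4]
Compare 15 vs 4: take 4 from right. Merged: [1, 4, 4]
Compare 15 vs 11: take 11 from right. Merged: [1, 4, 4, 11]
Compare 15 vs 15: take 15 from left. Merged: [1, 4, 4, 11, 15]
Append remaining from right: [15]. Merged: [1, 4, 4, 11, 15, 15]

Final merged array: [1, 4, 4, 11, 15, 15]
Total comparisons: 5

The merged array is [1, 4, 4, 11, 15, 15], requiring 5 comparisons. The merge step runs in O(n) time where n is the total number of elements.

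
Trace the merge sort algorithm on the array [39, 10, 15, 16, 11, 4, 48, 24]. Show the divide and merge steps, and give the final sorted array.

Merge sort trace:

Split: [39, 10, 15, 16, 11, 4, 48, 24] -> [39, 10, 15, 16] and [11, 4, 48, 24]
  Split: [39, 10, 15, 16] -> [39, 10] and [15, 16]
    Split: [39, 10] -> [39] and [10]
    Merge: [39] + [10] -> [10, 39]
    Split: [15, 16] -> [15] and [16]
    Merge: [15] + [16] -> [15, 16]
  Merge: [10, 39] + [15, 16] -> [10, 15, 16, 39]
  Split: [11, 4, 48, 24] -> [11, 4] and [48, 24]
    Split: [11, 4] -> [11] and [4]
    Merge: [11] + [4] -> [4, 11]
    Split: [48, 24] -> [48] and [24]
    Merge: [48] + [24] -> [24, 48]
  Merge: [4, 11] + [24, 48] -> [4, 11, 24, 48]
Merge: [10, 15, 16, 39] + [4, 11, 24, 48] -> [4, 10, 11, 15, 16, 24, 39, 48]

Final sorted array: [4, 10, 11, 15, 16, 24, 39, 48]

The merge sort proceeds by recursively splitting the array and merging sorted halves.
After all merges, the sorted array is [4, 10, 11, 15, 16, 24, 39, 48].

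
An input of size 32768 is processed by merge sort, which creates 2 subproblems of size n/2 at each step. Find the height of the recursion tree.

For divide and conquer with division factor 2:

Problem sizes at each level:
Level 0: 32768
Level 1: 16384
Level 2: 8192
Level 3: 4096
Level 4: 2048
Level 5: 1024
Level 6: 512
Level 7: 256
Level 8: 128
Level 9: 64
Level 10: 32
Level 11: 16
Level 12: 8
Level 13: 4
Level 14: 2
Level 15: 1

The root is level 0 and the size-1 base case is level 15 (the tree spans levels 0 through 15, i.e. 16 levels counting the root), so the depth is the number of divisions: log_2(32768) = 15

The recursion tree depth is log_2(32768) = 15. At each level, the problem size is divided by 2, so it takes 15 divisions to reduce to a base case of size 1. The algorithm makes 2 recursive calls at each level.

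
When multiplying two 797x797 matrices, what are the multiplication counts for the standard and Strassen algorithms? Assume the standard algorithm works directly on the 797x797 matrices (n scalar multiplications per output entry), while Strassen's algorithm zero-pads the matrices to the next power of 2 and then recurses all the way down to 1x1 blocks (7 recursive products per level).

Matrix multiplication for 797x797 matrices:

Strassen's algorithm requires power-of-2 dimensions. Pad 797x797 to 1024x1024 (next power of 2).

Standard algorithm: 797^3 = 506261573 multiplications
Strassen's algorithm: 7^(log2(1024)) = 7^10 = 282475249 multiplications
Savings: 506261573 - 282475249 = 223786324 multiplications

Standard: 506261573 multiplications (797^3). Strassen: 282475249 multiplications (7^10, after padding to 1024x1024). Strassen reduces 8 recursive multiplications to 7 at each level.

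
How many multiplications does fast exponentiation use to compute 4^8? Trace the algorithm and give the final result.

Computing 4^8 by squaring (build up from 4^1; each line after the first costs one multiplication):

4^1 = 4
4^2 = (4^1)^2 = 4^2 = 16
4^4 = (4^2)^2 = 16^2 = 256
4^8 = (4^4)^2 = 256^2 = 65536

Result: 65536
Multiplications needed: 3 (3 lines after 4^1)

4^8 = 65536. Using exponentiation by squaring, this requires 3 multiplications. The key idea: if the exponent is even, square the half-power; if odd, multiply by the base once.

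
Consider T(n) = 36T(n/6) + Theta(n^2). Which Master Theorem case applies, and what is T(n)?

Master Theorem for T(n) = 36T(n/6) + O(n^2):

a = 36, b = 6, c = 2
log_b(a) = log_6(36) = 2.0000

Case 2: c = 2 = log_6(36) = 2.0000
T(n) = O(n^2 log n) = O(n^2 log n)

For T(n) = 36T(n/6) + O(n^2): log_6(36) = 2.0000. This is Case 2 of the Master Theorem (c = log_b(a), equal work at all levels), giving O(n^2 log n).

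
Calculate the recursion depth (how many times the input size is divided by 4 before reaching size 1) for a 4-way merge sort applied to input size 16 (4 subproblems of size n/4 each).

For divide and conquer with division factor 4:

Problem sizes at each level:
Level 0: 16
Level 1: 4
Level 2: 1

The root is level 0 and the size-1 base case is level 2 (the tree spans levels 0 through 2, i.e. 3 levels counting the root), so the depth is the number of divisions: log_4(16) = 2

The recursion tree depth is log_4(16) = 2. At each level, the problem size is divided by 4, so it takes 2 divisions to reduce to a base case of size 1. The algorithm makes 4 recursive calls at each level.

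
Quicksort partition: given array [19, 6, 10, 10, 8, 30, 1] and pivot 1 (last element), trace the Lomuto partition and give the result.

Lomuto partition with pivot = 1:

Initial array: [19, 6, 10, 10, 8, 30, 1]

arr[0]=19 > 1: no swap
arr[1]=6 > 1: no swap
arr[2]=10 > 1: no swap
arr[3]=10 > 1: no swap
arr[4]=8 > 1: no swap
arr[5]=30 > 1: no swap

Place pivot at position 0: [1, 6, 10, 10, 8, 30, 19]
Pivot position: 0

After partitioning with pivot 1, the array becomes [1, 6, 10, 10, 8, 30, 19]. The pivot is placed at index 0. All elements to the left of the pivot are <= 1, and all elements to the right are > 1.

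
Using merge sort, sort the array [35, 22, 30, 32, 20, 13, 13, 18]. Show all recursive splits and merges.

Merge sort trace:

Split: [35, 22, 30, 32, 20, 13, 13, 18] -> [35, 22, 30, 32] and [20, 13, 13, 18]
  Split: [35, 22, 30, 32] -> [35, 22] and [30, 32]
    Split: [35, 22] -> [35] and [22]
    Merge: [35] + [22] -> [22, 35]
    Split: [30, 32] -> [30] and [32]
    Merge: [30] + [32] -> [30, 32]
  Merge: [22, 35] + [30, 32] -> [22, 30, 32, 35]
  Split: [20, 13, 13, 18] -> [20, 13] and [13, 18]
    Split: [20, 13] -> [20] and [13]
    Merge: [20] + [13] -> [13, 20]
    Split: [13, 18] -> [13] and [18]
    Merge: [13] + [18] -> [13, 18]
  Merge: [13, 20] + [13, 18] -> [13, 13, 18, 20]
Merge: [22, 30, 32, 35] + [13, 13, 18, 20] -> [13, 13, 18, 20, 22, 30, 32, 35]

Final sorted array: [13, 13, 18, 20, 22, 30, 32, 35]

The merge sort proceeds by recursively splitting the array and merging sorted halves.
After all merges, the sorted array is [13, 13, 18, 20, 22, 30, 32, 35].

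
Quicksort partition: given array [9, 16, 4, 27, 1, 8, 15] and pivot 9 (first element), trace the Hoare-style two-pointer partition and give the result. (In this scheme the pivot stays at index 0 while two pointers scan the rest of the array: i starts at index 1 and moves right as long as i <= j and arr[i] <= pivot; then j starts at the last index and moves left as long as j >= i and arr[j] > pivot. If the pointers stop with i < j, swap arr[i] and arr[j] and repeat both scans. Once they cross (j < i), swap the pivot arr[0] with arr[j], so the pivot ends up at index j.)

Hoare-style two-pointer partition with pivot = 9:

Initial array: [9, 16, 4, 27, 1, 8, 15]

Pointers start at i = 1, j = 6.
i stops at index 1 (arr[1]=16 > 9), j stops at index 5 (arr[5]=8 <= 9): swap arr[1] and arr[5], array becomes [9, 8, 4, 27, 1, 16, 15]
i stops at index 3 (arr[3]=27 > 9), j stops at index 4 (arr[4]=1 <= 9): swap arr[3] and arr[4], array becomes [9, 8, 4, 1, 27, 16, 15]
i ends at 4, j ends at 3: the pointers have crossed (j < i), so scanning stops.

Swap pivot arr[0] with arr[3] to place pivot at position 3: [1, 8, 4, 9, 27, 16, 15]
Pivot position: 3

After partitioning with pivot 9, the array becomes [1, 8, 4, 9, 27, 16, 15]. The pivot is placed at index 3. All elements to the left of the pivot are <= 9, and all elements to the right are > 9.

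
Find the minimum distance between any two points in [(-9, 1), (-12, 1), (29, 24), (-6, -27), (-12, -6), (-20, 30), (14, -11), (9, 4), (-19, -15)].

Computing all pairwise distances among 9 points:

d((-9, 1), (-12, 1)) = 3.0 <-- minimum
d((-9, 1), (29, 24)) = 44.4185
d((-9, 1), (-6, -27)) = 28.1603
d((-9, 1), (-12, -6)) = 7.6158
d((-9, 1), (-20, 30)) = 31.0161
d((-9, 1), (14, -11)) = 25.9422
d((-9, 1), (9, 4)) = 18.2483
d((-9, 1), (-19, -15)) = 18.868
d((-12, 1), (29, 24)) = 47.0106
d((-12, 1), (-6, -27)) = 28.6356
d((-12, 1), (-12, -6)) = 7.0
d((-12, 1), (-20, 30)) = 30.0832
d((-12, 1), (14, -11)) = 28.6356
d((-12, 1), (9, 4)) = 21.2132
d((-12, 1), (-19, -15)) = 17.4642
d((29, 24), (-6, -27)) = 61.8547
d((29, 24), (-12, -6)) = 50.8035
d((29, 24), (-20, 30)) = 49.366
d((29, 24), (14, -11)) = 38.0789
d((29, 24), (9, 4)) = 28.2843
d((29, 24), (-19, -15)) = 61.8466
d((-6, -27), (-12, -6)) = 21.8403
d((-6, -27), (-20, 30)) = 58.6941
d((-6, -27), (14, -11)) = 25.6125
d((-6, -27), (9, 4)) = 34.4384
d((-6, -27), (-19, -15)) = 17.6918
d((-12, -6), (-20, 30)) = 36.8782
d((-12, -6), (14, -11)) = 26.4764
d((-12, -6), (9, 4)) = 23.2594
d((-12, -6), (-19, -15)) = 11.4018
d((-20, 30), (14, -11)) = 53.2635
d((-20, 30), (9, 4)) = 38.9487
d((-20, 30), (-19, -15)) = 45.0111
d((14, -11), (9, 4)) = 15.8114
d((14, -11), (-19, -15)) = 33.2415
d((9, 4), (-19, -15)) = 33.8378

Closest pair: (-9, 1) and (-12, 1) with distance 3.0

The closest pair is (-9, 1) and (-12, 1) with Euclidean distance 3.0. For 9 points, brute-force pairwise comparison is shown above. For large n, the divide-and-conquer algorithm (sort by x, recurse on halves, check the dividing strip) achieves O(n log n).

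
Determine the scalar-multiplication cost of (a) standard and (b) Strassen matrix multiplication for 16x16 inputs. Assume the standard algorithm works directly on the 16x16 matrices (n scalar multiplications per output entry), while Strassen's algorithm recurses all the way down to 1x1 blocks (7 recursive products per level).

Matrix multiplication for 16x16 matrices:

Standard algorithm: 16^3 = 4096 multiplications
Strassen's algorithm: 7^(log2(16)) = 7^4 = 2401 multiplications
Savings: 4096 - 2401 = 1695 multiplications

Standard: 4096 multiplications (16^3). Strassen: 2401 multiplications (7^4). Strassen reduces 8 recursive multiplications to 7 at each level.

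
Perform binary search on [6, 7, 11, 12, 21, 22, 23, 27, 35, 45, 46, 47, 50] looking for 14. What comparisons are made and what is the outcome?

Binary search for 14 in [6, 7, 11, 12, 21, 22, 23, 27, 35, 45, 46, 47, 50]:

lo=0, hi=12, mid=6, arr[mid]=23 -> 23 > 14, search left half
lo=0, hi=5, mid=2, arr[mid]=11 -> 11 < 14, search right half
lo=3, hi=5, mid=4, arr[mid]=21 -> 21 > 14, search left half
lo=3, hi=3, mid=3, arr[mid]=12 -> 12 < 14, search right half
lo=4 > hi=3, target 14 not found

Binary search determines that 14 is not in the array after 4 comparisons. The search space was exhausted without finding the target.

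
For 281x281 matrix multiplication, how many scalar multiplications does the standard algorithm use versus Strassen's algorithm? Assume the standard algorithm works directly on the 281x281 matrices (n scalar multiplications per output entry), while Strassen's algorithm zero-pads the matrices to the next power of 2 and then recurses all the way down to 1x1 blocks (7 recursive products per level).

Matrix multiplication for 281x281 matrices:

Strassen's algorithm requires power-of-2 dimensions. Pad 281x281 to 512x512 (next power of 2).

Standard algorithm: 281^3 = 22188041 multiplications
Strassen's algorithm: 7^(log2(512)) = 7^9 = 40353607 multiplications
Difference: 22188041 - 40353607 = -18165566 (Strassen uses MORE here due to padding overhead — for small or just-over-power-of-2 n, padding can outweigh the per-level savings)

Standard: 22188041 multiplications (281^3). Strassen: 40353607 multiplications (7^9, after padding to 512x512). Strassen reduces 8 recursive multiplications to 7 at each level.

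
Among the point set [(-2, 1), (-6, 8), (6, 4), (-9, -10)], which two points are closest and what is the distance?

Computing all pairwise distances among 4 points:

d((-2, 1), (-6, 8)) = 8.0623 <-- minimum
d((-2, 1), (6, 4)) = 8.544
d((-2, 1), (-9, -10)) = 13.0384
d((-6, 8), (6, 4)) = 12.6491
d((-6, 8), (-9, -10)) = 18.2483
d((6, 4), (-9, -10)) = 20.5183

Closest pair: (-2, 1) and (-6, 8) with distance 8.0623

The closest pair is (-2, 1) and (-6, 8) with Euclidean distance 8.0623. For 4 points, brute-force pairwise comparison is shown above. For large n, the divide-and-conquer algorithm (sort by x, recurse on halves, check the dividing strip) achieves O(n log n).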